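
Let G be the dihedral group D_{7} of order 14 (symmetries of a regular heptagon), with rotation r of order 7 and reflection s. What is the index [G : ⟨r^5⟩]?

|⟨r^5⟩| = 7 and |G| = 14.
By Lagrange, [G : H] = |G|/|H| = 14/7 = 2.

2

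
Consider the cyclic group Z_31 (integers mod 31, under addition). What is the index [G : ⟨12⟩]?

1

|⟨12⟩| = 31 and |G| = 31.
By Lagrange, [G : H] = |G|/|H| = 31/31 = 1.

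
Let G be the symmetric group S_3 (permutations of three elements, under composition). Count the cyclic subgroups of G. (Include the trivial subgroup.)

5

Group the elements of G by the cyclic subgroup they generate; each cyclic subgroup of order d accounts for φ(d) elements.
Cyclic subgroups by order — order 1: 1; order 2: 3; order 3: 1.
Total: 5.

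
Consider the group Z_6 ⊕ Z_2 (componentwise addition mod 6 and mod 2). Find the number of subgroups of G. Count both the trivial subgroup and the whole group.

|G| = 12, so by Lagrange every subgroup order divides 12. Divisors: 1, 2, 3, 4, 6, 12.
Subgroups by order — order 1: 1; order 2: 3; order 3: 1; order 4: 1; order 6: 3; order 12: 1.
Total: 1 + 3 + 1 + 1 + 3 + 1 = 10.

10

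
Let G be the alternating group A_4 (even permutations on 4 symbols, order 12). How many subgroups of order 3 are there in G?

4

|G| = 12 and 3 | 12, so subgroups of order 3 are possible by Lagrange.
The subgroups of order 3 are: {e, (1 2 3), (1 3 2)}; {e, (1 2 4), (1 4 2)}; {e, (1 3 4), (1 4 3)}; {e, (2 3 4), (2 4 3)}.
So G has 4 subgroups of order 3.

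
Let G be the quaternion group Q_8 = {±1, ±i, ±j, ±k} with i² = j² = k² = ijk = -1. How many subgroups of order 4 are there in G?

3

|G| = 8 and 4 | 8, so subgroups of order 4 are possible by Lagrange.
The subgroups of order 4 are: {1, -1, i, -i}; {1, -1, j, -j}; {1, -1, k, -k}.
So G has 3 subgroups of order 4.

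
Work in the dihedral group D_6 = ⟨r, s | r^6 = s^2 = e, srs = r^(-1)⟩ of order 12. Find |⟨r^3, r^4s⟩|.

4

|⟨r^3⟩| = 2 and |⟨r^4s⟩| = 2, so |H| is a multiple of lcm(2, 2) = 2 and divides |G| = 12.
Closing under the operation: H = {e, r^3, rs, r^4s}, so |H| = 4.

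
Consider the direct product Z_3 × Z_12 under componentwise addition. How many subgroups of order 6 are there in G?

4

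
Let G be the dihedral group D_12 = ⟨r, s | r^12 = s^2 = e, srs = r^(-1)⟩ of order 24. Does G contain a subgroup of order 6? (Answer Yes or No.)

6 | 24. A subgroup of order 6 is {e, r^2, r^4, r^6, r^8, r^10}.

Yes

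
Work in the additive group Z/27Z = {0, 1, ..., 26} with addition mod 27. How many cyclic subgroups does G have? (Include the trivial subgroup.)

Each element a generates a cyclic subgroup ⟨a⟩; distinct elements may generate the same one (a cyclic group of order d has φ(d) generators).
Cyclic subgroups by order — order 1: 1; order 3: 1; order 9: 1; order 27: 1.
Total: 4.

4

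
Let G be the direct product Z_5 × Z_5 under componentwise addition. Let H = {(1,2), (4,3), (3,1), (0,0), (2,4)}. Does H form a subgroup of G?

Yes

|H| = 5 divides |G| = 25, consistent with Lagrange.
H contains the identity, every element's inverse is in H, and H is closed under +: it is a subgroup.
In fact H = ⟨(4,3)⟩.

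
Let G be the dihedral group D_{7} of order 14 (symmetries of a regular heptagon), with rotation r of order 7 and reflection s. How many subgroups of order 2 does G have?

7

|G| = 14 and 2 | 14, so subgroups of order 2 are possible by Lagrange.
The subgroups of order 2 are: {e, r^2s}; {e, r^3s}; {e, r^4s}; {e, r^5s}; … (7 in all).
So G has 7 subgroups of order 2.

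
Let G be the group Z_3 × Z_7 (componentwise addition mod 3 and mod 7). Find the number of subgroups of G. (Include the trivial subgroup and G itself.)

|G| = 21, so by Lagrange every subgroup order divides 21. Divisors: 1, 3, 7, 21.
Subgroups by order — order 1: 1; order 3: 1; order 7: 1; order 21: 1.
Total: 1 + 1 + 1 + 1 = 4.

4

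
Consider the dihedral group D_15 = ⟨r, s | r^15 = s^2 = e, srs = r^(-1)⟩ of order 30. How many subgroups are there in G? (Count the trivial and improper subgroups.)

|G| = 30, so by Lagrange every subgroup order divides 30. Divisors: 1, 2, 3, 5, 6, 10, 15, 30.
Subgroups by order — order 1: 1; order 2: 15; order 3: 1; order 5: 1; order 6: 5; order 10: 3; order 15: 1; order 30: 1.
Total: 1 + 15 + 1 + 1 + 5 + 3 + 1 + 1 = 28.

28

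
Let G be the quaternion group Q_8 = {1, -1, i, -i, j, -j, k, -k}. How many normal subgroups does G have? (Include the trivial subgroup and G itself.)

G has 6 subgroups. Checking conjugation-invariance by order — order 1: 1/1 normal; order 2: 1/1 normal; order 4: 3/3 normal; order 8: 1/1 normal.
Total normal subgroups: 6.

6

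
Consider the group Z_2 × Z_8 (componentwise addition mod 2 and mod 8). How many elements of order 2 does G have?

An element (a,b) has order lcm(ord(a), ord(b)); count pairs with lcm equal to 2.
Enumerating gives 3 such elements.

3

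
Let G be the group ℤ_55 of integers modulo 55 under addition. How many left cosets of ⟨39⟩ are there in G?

1

|⟨39⟩| = 55 and |G| = 55.
By Lagrange, [G : H] = |G|/|H| = 55/55 = 1.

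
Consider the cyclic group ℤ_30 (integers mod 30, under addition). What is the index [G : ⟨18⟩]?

6

|⟨18⟩| = 5 and |G| = 30.
By Lagrange, [G : H] = |G|/|H| = 30/5 = 6.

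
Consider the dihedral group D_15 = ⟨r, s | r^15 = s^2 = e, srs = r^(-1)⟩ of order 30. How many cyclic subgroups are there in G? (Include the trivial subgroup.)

19

Group the elements of G by the cyclic subgroup they generate; each cyclic subgroup of order d accounts for φ(d) elements.
Cyclic subgroups by order — order 1: 1; order 2: 15; order 3: 1; order 5: 1; order 15: 1.
Total: 19.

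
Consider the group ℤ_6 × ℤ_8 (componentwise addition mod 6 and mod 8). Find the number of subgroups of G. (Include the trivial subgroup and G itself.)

22

|G| = 48, so by Lagrange every subgroup order divides 48. Divisors: 1, 2, 3, 4, 6, 8, 12, 16, 24, 48.
Subgroups by order — order 1: 1; order 2: 3; order 3: 1; order 4: 3; order 6: 3; order 8: 3; order 12: 3; order 16: 1; order 24: 3; order 48: 1.
Total: 1 + 3 + 1 + 3 + 3 + 3 + 3 + 1 + 3 + 1 = 22.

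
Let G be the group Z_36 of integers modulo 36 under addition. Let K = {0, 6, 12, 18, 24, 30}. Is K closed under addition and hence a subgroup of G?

|K| = 6 divides |G| = 36, consistent with Lagrange.
K contains the identity, every element's inverse is in K, and K is closed under +: it is a subgroup.
In fact K = ⟨6⟩.

Yes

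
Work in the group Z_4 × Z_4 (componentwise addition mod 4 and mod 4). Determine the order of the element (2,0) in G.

The order of (2,0) in Z_4 × Z_4 is lcm(ord(2) in Z_4, ord(0) in Z_4).
ord(2) = 2 and ord(0) = 1, so |⟨(2,0)⟩| = lcm(2, 1) = 2.

2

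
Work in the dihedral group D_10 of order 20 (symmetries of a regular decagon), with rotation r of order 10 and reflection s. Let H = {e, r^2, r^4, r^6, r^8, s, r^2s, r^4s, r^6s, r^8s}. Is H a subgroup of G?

Yes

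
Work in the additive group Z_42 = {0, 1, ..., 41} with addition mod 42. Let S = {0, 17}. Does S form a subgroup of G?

No

17 ∈ S but its inverse 25 ∉ S, so S is not a subgroup.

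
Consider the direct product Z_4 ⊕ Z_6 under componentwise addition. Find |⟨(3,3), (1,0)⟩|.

8

|⟨(3,3)⟩| = 4 and |⟨(1,0)⟩| = 4, so |H| is a multiple of lcm(4, 4) = 4 and divides |G| = 24.
Closing under the operation: H = {(0,0), (0,3), (1,0), (1,3), (2,0), (2,3), (3,0), (3,3)}, so |H| = 8.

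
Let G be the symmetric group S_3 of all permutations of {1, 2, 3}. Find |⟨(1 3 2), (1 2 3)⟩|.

|⟨(1 3 2)⟩| = 3 and |⟨(1 2 3)⟩| = 3, so |H| is a multiple of lcm(3, 3) = 3 and divides |G| = 6.
Closing under the operation: H = {e, (1 2 3), (1 3 2)}, so |H| = 3.

3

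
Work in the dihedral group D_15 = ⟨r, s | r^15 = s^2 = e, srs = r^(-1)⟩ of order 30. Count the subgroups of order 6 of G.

5

|G| = 30 and 6 | 30, so subgroups of order 6 are possible by Lagrange.
The subgroups of order 6 are: {e, r^5, r^10, s, r^5s, r^10s}; {e, r^5, r^10, rs, r^6s, r^11s}; {e, r^5, r^10, r^2s, r^7s, r^12s}; {e, r^5, r^10, r^3s, r^8s, r^13s}; … (5 in all).
So G has 5 subgroups of order 6.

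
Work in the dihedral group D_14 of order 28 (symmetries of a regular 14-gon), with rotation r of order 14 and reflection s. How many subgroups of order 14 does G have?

|G| = 28 and 14 | 28, so subgroups of order 14 are possible by Lagrange.
The subgroups of order 14 are: {e, r, r^2, r^3, r^4, r^5, r^6, r^7, r^8, r^9, r^10, r^11, r^12, r^13}; {e, r^2, r^4, r^6, r^8, r^10, r^12, s, r^2s, r^4s, r^6s, r^8s, r^10s, r^12s}; {e, r^2, r^4, r^6, r^8, r^10, r^12, rs, r^3s, r^5s, r^7s, r^9s, r^11s, r^13s}.
So G has 3 subgroups of order 14.

3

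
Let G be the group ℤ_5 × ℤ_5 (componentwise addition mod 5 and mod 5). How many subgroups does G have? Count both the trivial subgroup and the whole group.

|G| = 25, so by Lagrange every subgroup order divides 25. Divisors: 1, 5, 25.
Subgroups by order — order 1: 1; order 5: 6; order 25: 1.
Total: 1 + 6 + 1 = 8.

8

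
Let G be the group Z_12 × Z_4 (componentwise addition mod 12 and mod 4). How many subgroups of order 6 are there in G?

|G| = 48 and 6 | 48, so subgroups of order 6 are possible by Lagrange.
The subgroups of order 6 are: {(0,0), (0,2), (4,0), (4,2), (8,0), (8,2)}; {(0,0), (2,0), (4,0), (6,0), (8,0), (10,0)}; {(0,0), (2,2), (4,0), (6,2), (8,0), (10,2)}.
So G has 3 subgroups of order 6.

3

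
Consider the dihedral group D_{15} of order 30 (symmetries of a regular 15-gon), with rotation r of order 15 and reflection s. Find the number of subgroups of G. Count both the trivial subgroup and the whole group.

28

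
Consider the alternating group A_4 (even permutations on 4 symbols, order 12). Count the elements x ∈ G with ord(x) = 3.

8

The elements of order 3 are: (2 3 4), (2 4 3), (1 2 3), (1 2 4), (1 3 2), (1 3 4), (1 4 2), (1 4 3).
That's 8.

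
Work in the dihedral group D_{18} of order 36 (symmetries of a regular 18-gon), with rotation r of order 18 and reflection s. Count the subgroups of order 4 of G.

9

|G| = 36 and 4 | 36, so subgroups of order 4 are possible by Lagrange.
The subgroups of order 4 are: {e, r^9, rs, r^10s}; {e, r^9, r^2s, r^11s}; {e, r^9, r^3s, r^12s}; {e, r^9, r^4s, r^13s}; … (9 in all).
So G has 9 subgroups of order 4.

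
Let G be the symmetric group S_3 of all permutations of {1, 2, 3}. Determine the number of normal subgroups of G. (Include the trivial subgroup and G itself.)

3

G has 6 subgroups. Checking conjugation-invariance by order — order 1: 1/1 normal; order 2: 0/3 normal; order 3: 1/1 normal; order 6: 1/1 normal.
Total normal subgroups: 3.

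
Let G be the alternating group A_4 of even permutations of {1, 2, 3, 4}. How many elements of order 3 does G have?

8

The elements of order 3 are: (2 3 4), (2 4 3), (1 2 3), (1 2 4), (1 3 2), (1 3 4), (1 4 2), (1 4 3).
That's 8.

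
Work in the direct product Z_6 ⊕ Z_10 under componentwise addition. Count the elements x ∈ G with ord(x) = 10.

12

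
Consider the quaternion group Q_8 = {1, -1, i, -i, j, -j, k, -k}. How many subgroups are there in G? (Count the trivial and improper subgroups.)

6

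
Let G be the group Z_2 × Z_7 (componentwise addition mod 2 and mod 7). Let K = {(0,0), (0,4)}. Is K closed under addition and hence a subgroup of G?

(0,4) ∈ K but its inverse (0,3) ∉ K, so K is not a subgroup.

No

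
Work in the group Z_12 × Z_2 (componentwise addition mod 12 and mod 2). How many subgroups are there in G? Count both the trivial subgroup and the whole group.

|G| = 24, so by Lagrange every subgroup order divides 24. Divisors: 1, 2, 3, 4, 6, 8, 12, 24.
Subgroups by order — order 1: 1; order 2: 3; order 3: 1; order 4: 3; order 6: 3; order 8: 1; order 12: 3; order 24: 1.
Total: 1 + 3 + 1 + 3 + 3 + 1 + 3 + 1 = 16.

16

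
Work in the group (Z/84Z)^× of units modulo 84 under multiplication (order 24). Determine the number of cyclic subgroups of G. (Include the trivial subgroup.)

16

Group the elements of G by the cyclic subgroup they generate; each cyclic subgroup of order d accounts for φ(d) elements.
Cyclic subgroups by order — order 1: 1; order 2: 7; order 3: 1; order 6: 7.
Total: 16.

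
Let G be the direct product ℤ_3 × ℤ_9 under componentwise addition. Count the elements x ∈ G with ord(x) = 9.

18

An element (a,b) has order lcm(ord(a), ord(b)); count pairs with lcm equal to 9.
Enumerating gives 18 such elements.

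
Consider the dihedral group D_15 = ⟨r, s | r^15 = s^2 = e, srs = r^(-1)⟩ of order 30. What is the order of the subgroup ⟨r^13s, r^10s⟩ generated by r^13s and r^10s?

10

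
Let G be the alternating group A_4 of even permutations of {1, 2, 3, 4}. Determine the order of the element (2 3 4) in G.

3

Computing powers of (2 3 4): the smallest k with ((2 3 4))^k = e is k = 3.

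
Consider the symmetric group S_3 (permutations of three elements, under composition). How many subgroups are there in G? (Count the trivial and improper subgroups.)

6

|G| = 6, so by Lagrange every subgroup order divides 6. Divisors: 1, 2, 3, 6.
Subgroups by order — order 1: 1; order 2: 3; order 3: 1; order 6: 1.
Total: 1 + 3 + 1 + 1 = 6.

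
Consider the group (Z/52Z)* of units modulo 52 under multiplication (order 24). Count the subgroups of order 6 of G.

3

|G| = 24 and 6 | 24, so subgroups of order 6 are possible by Lagrange.
The subgroups of order 6 are: {1, 9, 17, 25, 29, 49}; {1, 9, 23, 29, 43, 51}; {1, 3, 9, 27, 29, 35}.
So G has 3 subgroups of order 6.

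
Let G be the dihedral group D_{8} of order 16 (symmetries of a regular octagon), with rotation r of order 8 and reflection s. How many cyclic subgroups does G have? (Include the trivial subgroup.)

A cyclic subgroup of order d is generated by each of its φ(d) elements of order d, so the cyclic subgroups of order d number (#elements of order d)/φ(d).
Cyclic subgroups by order — order 1: 1; order 2: 9; order 4: 1; order 8: 1.
Total: 12.

12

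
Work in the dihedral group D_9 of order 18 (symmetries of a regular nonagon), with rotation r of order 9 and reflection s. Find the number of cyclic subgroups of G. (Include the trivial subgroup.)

Group the elements of G by the cyclic subgroup they generate; each cyclic subgroup of order d accounts for φ(d) elements.
Cyclic subgroups by order — order 1: 1; order 2: 9; order 3: 1; order 9: 1.
Total: 12.

12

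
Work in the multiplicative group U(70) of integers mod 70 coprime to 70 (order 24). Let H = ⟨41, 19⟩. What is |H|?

12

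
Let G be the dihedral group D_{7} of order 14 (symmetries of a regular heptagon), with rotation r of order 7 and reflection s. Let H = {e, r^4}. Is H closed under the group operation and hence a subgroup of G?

No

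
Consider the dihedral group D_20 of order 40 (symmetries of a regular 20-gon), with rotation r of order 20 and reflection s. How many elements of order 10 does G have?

4

The elements of order 10 are: r^2, r^6, r^14, r^18.
That's 4.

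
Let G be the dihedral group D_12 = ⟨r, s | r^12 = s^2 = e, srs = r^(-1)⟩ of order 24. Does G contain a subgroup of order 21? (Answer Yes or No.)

21 does not divide |G| = 24, so by Lagrange no subgroup of order 21 exists.

No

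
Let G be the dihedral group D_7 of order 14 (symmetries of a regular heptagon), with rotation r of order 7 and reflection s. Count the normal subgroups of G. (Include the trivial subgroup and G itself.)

3

G has 10 subgroups. Checking conjugation-invariance by order — order 1: 1/1 normal; order 2: 0/7 normal; order 7: 1/1 normal; order 14: 1/1 normal.
Total normal subgroups: 3.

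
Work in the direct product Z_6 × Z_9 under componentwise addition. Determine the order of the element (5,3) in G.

The order of (5,3) in Z_6 × Z_9 is lcm(ord(5) in Z_6, ord(3) in Z_9).
ord(5) = 6 and ord(3) = 3, so |⟨(5,3)⟩| = lcm(6, 3) = 6.

6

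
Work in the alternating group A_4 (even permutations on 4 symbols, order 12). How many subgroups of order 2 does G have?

3

|G| = 12 and 2 | 12, so subgroups of order 2 are possible by Lagrange.
The subgroups of order 2 are: {e, (1 2)(3 4)}; {e, (1 3)(2 4)}; {e, (1 4)(2 3)}.
So G has 3 subgroups of order 2.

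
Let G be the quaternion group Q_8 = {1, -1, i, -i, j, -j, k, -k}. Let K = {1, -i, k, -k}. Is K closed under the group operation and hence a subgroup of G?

-i ∈ K but its inverse i ∉ K, so K is not a subgroup.

No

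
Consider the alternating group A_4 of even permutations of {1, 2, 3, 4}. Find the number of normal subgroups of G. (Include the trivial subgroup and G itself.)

3

G has 10 subgroups. Checking conjugation-invariance by order — order 1: 1/1 normal; order 2: 0/3 normal; order 3: 0/4 normal; order 4: 1/1 normal; order 12: 1/1 normal.
Total normal subgroups: 3.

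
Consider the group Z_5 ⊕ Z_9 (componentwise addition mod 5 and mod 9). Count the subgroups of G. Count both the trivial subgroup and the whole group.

6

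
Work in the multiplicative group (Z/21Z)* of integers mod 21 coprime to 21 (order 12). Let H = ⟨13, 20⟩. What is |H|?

|⟨13⟩| = 2 and |⟨20⟩| = 2, so |H| is a multiple of lcm(2, 2) = 2 and divides |G| = 12.
Closing under the operation: H = {1, 8, 13, 20}, so |H| = 4.

4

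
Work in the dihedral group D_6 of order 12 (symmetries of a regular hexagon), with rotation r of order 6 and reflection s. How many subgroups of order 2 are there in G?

|G| = 12 and 2 | 12, so subgroups of order 2 are possible by Lagrange.
The subgroups of order 2 are: {e, r^2s}; {e, r^3}; {e, r^3s}; {e, r^4s}; … (7 in all).
So G has 7 subgroups of order 2.

7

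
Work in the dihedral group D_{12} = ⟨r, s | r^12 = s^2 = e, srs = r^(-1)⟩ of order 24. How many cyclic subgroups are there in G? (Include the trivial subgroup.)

18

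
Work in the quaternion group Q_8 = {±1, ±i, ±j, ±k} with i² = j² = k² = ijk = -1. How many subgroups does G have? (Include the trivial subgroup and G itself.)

6

|G| = 8, so by Lagrange every subgroup order divides 8. Divisors: 1, 2, 4, 8.
Subgroups by order — order 1: 1; order 2: 1; order 4: 3; order 8: 1.
Total: 1 + 1 + 3 + 1 = 6.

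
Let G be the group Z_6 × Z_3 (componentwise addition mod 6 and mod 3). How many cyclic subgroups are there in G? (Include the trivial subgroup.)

10

Group the elements of G by the cyclic subgroup they generate; each cyclic subgroup of order d accounts for φ(d) elements.
Cyclic subgroups by order — order 1: 1; order 2: 1; order 3: 4; order 6: 4.
Total: 10.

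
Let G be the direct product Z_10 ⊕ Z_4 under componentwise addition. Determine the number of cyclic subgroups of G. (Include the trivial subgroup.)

12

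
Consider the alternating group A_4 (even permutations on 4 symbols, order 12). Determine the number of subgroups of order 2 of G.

3

|G| = 12 and 2 | 12, so subgroups of order 2 are possible by Lagrange.
The subgroups of order 2 are: {e, (1 2)(3 4)}; {e, (1 3)(2 4)}; {e, (1 4)(2 3)}.
So G has 3 subgroups of order 2.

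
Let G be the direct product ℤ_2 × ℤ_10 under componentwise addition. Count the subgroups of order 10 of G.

3

|G| = 20 and 10 | 20, so subgroups of order 10 are possible by Lagrange.
The subgroups of order 10 are: {(0,0), (0,1), (0,2), (0,3), (0,4), (0,5), (0,6), (0,7), (0,8), (0,9)}; {(0,0), (0,2), (0,4), (0,6), (0,8), (1,0), (1,2), (1,4), (1,6), (1,8)}; {(0,0), (0,2), (0,4), (0,6), (0,8), (1,1), (1,3), (1,5), (1,7), (1,9)}.
So G has 3 subgroups of order 10.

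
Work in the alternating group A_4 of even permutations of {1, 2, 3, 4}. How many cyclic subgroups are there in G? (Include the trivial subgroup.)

Group the elements of G by the cyclic subgroup they generate; each cyclic subgroup of order d accounts for φ(d) elements.
Cyclic subgroups by order — order 1: 1; order 2: 3; order 3: 4.
Total: 8.

8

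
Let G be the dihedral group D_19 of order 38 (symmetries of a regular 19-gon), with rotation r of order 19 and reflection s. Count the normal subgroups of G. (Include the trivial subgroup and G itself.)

G has 22 subgroups. Checking conjugation-invariance by order — order 1: 1/1 normal; order 2: 0/19 normal; order 19: 1/1 normal; order 38: 1/1 normal.
Total normal subgroups: 3.

3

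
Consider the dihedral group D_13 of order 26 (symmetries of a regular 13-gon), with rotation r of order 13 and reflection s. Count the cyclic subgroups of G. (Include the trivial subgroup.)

15

Group the elements of G by the cyclic subgroup they generate; each cyclic subgroup of order d accounts for φ(d) elements.
Cyclic subgroups by order — order 1: 1; order 2: 13; order 13: 1.
Total: 15.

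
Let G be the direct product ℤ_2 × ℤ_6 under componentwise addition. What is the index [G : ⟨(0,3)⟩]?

6

|⟨(0,3)⟩| = 2 and |G| = 12.
By Lagrange, [G : H] = |G|/|H| = 12/2 = 6.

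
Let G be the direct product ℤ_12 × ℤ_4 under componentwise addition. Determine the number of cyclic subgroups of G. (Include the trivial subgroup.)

20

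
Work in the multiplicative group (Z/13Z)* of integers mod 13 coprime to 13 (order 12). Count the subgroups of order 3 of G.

|G| = 12 and 3 | 12, so subgroups of order 3 are possible by Lagrange.
The subgroups of order 3 are: {1, 3, 9}.
So G has 1 subgroup of order 3.

1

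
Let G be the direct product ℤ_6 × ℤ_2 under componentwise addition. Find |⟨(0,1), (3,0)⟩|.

|⟨(0,1)⟩| = 2 and |⟨(3,0)⟩| = 2, so |H| is a multiple of lcm(2, 2) = 2 and divides |G| = 12.
Closing under the operation: H = {(0,0), (0,1), (3,0), (3,1)}, so |H| = 4.

4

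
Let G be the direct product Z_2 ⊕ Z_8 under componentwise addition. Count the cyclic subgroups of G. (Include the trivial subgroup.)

A cyclic subgroup of order d is generated by each of its φ(d) elements of order d, so the cyclic subgroups of order d number (#elements of order d)/φ(d).
Cyclic subgroups by order — order 1: 1; order 2: 3; order 4: 2; order 8: 2.
Total: 8.

8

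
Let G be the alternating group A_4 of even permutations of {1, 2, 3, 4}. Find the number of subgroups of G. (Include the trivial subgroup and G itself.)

10

|G| = 12, so by Lagrange every subgroup order divides 12. Divisors: 1, 2, 3, 4, 6, 12.
Subgroups by order — order 1: 1; order 2: 3; order 3: 4; order 4: 1; order 6: 0; order 12: 1.
Total: 1 + 3 + 4 + 1 + 0 + 1 = 10.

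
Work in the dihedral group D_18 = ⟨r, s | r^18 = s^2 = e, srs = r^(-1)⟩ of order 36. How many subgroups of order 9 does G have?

1

|G| = 36 and 9 | 36, so subgroups of order 9 are possible by Lagrange.
The subgroups of order 9 are: {e, r^2, r^4, r^6, r^8, r^10, r^12, r^14, r^16}.
So G has 1 subgroup of order 9.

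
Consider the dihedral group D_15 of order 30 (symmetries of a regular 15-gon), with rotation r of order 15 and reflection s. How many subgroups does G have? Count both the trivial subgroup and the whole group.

28

|G| = 30, so by Lagrange every subgroup order divides 30. Divisors: 1, 2, 3, 5, 6, 10, 15, 30.
Subgroups by order — order 1: 1; order 2: 15; order 3: 1; order 5: 1; order 6: 5; order 10: 3; order 15: 1; order 30: 1.
Total: 1 + 15 + 1 + 1 + 5 + 3 + 1 + 1 = 28.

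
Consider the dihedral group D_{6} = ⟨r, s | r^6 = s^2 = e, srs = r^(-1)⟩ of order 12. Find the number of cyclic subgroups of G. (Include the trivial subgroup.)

Each element a generates a cyclic subgroup ⟨a⟩; distinct elements may generate the same one (a cyclic group of order d has φ(d) generators).
Cyclic subgroups by order — order 1: 1; order 2: 7; order 3: 1; order 6: 1.
Total: 10.

10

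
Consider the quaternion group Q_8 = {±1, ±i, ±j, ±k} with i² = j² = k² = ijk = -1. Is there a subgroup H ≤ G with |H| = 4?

4 | 8. A subgroup of order 4 is {1, -1, i, -i}.

Yes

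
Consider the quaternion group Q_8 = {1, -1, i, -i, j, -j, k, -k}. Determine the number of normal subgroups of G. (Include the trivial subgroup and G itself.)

6

G has 6 subgroups. Checking conjugation-invariance by order — order 1: 1/1 normal; order 2: 1/1 normal; order 4: 3/3 normal; order 8: 1/1 normal.
Total normal subgroups: 6.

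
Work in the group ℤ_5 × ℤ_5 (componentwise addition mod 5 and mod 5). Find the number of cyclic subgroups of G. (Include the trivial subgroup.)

A cyclic subgroup of order d is generated by each of its φ(d) elements of order d, so the cyclic subgroups of order d number (#elements of order d)/φ(d).
Cyclic subgroups by order — order 1: 1; order 5: 6.
Total: 7.

7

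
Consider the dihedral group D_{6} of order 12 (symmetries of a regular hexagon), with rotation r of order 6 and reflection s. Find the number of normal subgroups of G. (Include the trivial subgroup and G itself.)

7

G has 16 subgroups. Checking conjugation-invariance by order — order 1: 1/1 normal; order 2: 1/7 normal; order 3: 1/1 normal; order 4: 0/3 normal; order 6: 3/3 normal; order 12: 1/1 normal.
Total normal subgroups: 7.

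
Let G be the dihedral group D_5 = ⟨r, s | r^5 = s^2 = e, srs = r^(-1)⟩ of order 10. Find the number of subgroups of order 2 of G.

|G| = 10 and 2 | 10, so subgroups of order 2 are possible by Lagrange.
The subgroups of order 2 are: {e, r^2s}; {e, r^3s}; {e, r^4s}; {e, rs}; … (5 in all).
So G has 5 subgroups of order 2.

5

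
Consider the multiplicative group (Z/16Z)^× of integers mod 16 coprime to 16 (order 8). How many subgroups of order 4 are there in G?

3

|G| = 8 and 4 | 8, so subgroups of order 4 are possible by Lagrange.
The subgroups of order 4 are: {1, 3, 9, 11}; {1, 5, 9, 13}; {1, 7, 9, 15}.
So G has 3 subgroups of order 4.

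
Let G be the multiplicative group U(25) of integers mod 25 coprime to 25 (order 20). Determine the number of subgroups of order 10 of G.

1

|G| = 20 and 10 | 20, so subgroups of order 10 are possible by Lagrange.
The subgroups of order 10 are: {1, 4, 6, 9, 11, 14, 16, 19, 21, 24}.
So G has 1 subgroup of order 10.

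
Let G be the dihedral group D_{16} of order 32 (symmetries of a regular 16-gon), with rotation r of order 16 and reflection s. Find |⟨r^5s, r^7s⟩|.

16

|⟨r^5s⟩| = 2 and |⟨r^7s⟩| = 2, so |H| is a multiple of lcm(2, 2) = 2 and divides |G| = 32.
Closing under the operation: H = {e, r^2, r^4, r^6, r^8, r^10, r^12, r^14, rs, r^3s, r^5s, r^7s, r^9s, r^11s, r^13s, r^15s}, so |H| = 16.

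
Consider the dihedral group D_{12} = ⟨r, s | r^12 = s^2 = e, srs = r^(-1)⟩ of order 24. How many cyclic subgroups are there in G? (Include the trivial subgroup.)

A cyclic subgroup of order d is generated by each of its φ(d) elements of order d, so the cyclic subgroups of order d number (#elements of order d)/φ(d).
Cyclic subgroups by order — order 1: 1; order 2: 13; order 3: 1; order 4: 1; order 6: 1; order 12: 1.
Total: 18.

18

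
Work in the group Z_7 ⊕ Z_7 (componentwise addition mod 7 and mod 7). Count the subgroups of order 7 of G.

8

|G| = 49 and 7 | 49, so subgroups of order 7 are possible by Lagrange.
The subgroups of order 7 are: {(0,0), (0,1), (0,2), (0,3), (0,4), (0,5), (0,6)}; {(0,0), (1,0), (2,0), (3,0), (4,0), (5,0), (6,0)}; {(0,0), (1,1), (2,2), (3,3), (4,4), (5,5), (6,6)}; {(0,0), (1,2), (2,4), (3,6), (4,1), (5,3), (6,5)}; … (8 in all).
So G has 8 subgroups of order 7.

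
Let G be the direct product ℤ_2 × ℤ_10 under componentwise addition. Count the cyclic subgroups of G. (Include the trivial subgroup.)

8

Each element a generates a cyclic subgroup ⟨a⟩; distinct elements may generate the same one (a cyclic group of order d has φ(d) generators).
Cyclic subgroups by order — order 1: 1; order 2: 3; order 5: 1; order 10: 3.
Total: 8.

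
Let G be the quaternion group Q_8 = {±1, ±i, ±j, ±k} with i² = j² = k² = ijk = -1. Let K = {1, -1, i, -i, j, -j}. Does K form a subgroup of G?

|K| = 6 does not divide |G| = 8, so by Lagrange K is not a subgroup.

No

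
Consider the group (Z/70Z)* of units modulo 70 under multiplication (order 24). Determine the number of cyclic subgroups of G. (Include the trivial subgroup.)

12

Each element a generates a cyclic subgroup ⟨a⟩; distinct elements may generate the same one (a cyclic group of order d has φ(d) generators).
Cyclic subgroups by order — order 1: 1; order 2: 3; order 3: 1; order 4: 2; order 6: 3; order 12: 2.
Total: 12.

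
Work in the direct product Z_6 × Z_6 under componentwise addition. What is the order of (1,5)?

6

The order of (1,5) in Z_6 × Z_6 is lcm(ord(1) in Z_6, ord(5) in Z_6).
ord(1) = 6 and ord(5) = 6, so |⟨(1,5)⟩| = lcm(6, 6) = 6.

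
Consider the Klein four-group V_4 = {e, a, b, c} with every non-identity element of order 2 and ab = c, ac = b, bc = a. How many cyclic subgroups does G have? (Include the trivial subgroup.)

Each element a generates a cyclic subgroup ⟨a⟩; distinct elements may generate the same one (a cyclic group of order d has φ(d) generators).
Cyclic subgroups by order — order 1: 1; order 2: 3.
Total: 4.

4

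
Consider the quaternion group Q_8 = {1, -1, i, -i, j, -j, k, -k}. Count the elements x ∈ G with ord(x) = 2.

The elements of order 2 are: -1.
That's 1.

1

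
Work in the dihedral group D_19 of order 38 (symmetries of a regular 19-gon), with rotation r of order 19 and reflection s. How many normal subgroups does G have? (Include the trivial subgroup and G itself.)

G has 22 subgroups. Checking conjugation-invariance by order — order 1: 1/1 normal; order 2: 0/19 normal; order 19: 1/1 normal; order 38: 1/1 normal.
Total normal subgroups: 3.

3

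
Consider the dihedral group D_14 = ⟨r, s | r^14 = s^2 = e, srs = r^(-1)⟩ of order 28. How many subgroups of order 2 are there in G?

15

|G| = 28 and 2 | 28, so subgroups of order 2 are possible by Lagrange.
The subgroups of order 2 are: {e, r^10s}; {e, r^11s}; {e, r^12s}; {e, r^13s}; … (15 in all).
So G has 15 subgroups of order 2.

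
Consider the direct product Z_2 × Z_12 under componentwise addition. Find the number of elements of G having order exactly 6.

6

An element (a,b) has order lcm(ord(a), ord(b)); count pairs with lcm equal to 6.
Enumerating gives 6 such elements.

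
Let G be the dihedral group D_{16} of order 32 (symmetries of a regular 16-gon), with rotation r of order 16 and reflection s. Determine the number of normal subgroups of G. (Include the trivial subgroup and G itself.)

8

G has 36 subgroups. Checking conjugation-invariance by order — order 1: 1/1 normal; order 2: 1/17 normal; order 4: 1/9 normal; order 8: 1/5 normal; order 16: 3/3 normal; order 32: 1/1 normal.
Total normal subgroups: 8.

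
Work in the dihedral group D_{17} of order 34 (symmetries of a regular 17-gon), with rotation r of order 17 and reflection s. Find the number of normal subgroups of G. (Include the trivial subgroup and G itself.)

3

G has 20 subgroups. Checking conjugation-invariance by order — order 1: 1/1 normal; order 2: 0/17 normal; order 17: 1/1 normal; order 34: 1/1 normal.
Total normal subgroups: 3.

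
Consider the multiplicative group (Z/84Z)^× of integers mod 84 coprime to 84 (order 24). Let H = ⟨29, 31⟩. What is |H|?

|⟨29⟩| = 2 and |⟨31⟩| = 6, so |H| is a multiple of lcm(2, 6) = 6 and divides |G| = 24.
Closing under the operation: H = {1, 19, 25, 29, 31, 37, 47, 53, 55, 59, 65, 83}, so |H| = 12.

12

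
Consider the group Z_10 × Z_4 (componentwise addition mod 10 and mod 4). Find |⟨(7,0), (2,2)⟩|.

|⟨(7,0)⟩| = 10 and |⟨(2,2)⟩| = 10, so |H| is a multiple of lcm(10, 10) = 10 and divides |G| = 40.
Closing under the operation: H = {(0,0), (0,2), (1,0), (1,2), (2,0), (2,2), (3,0), (3,2), (4,0), (4,2), (5,0), (5,2), (6,0), (6,2), (7,0), (7,2), (8,0), (8,2), (9,0), (9,2)}, so |H| = 20.

20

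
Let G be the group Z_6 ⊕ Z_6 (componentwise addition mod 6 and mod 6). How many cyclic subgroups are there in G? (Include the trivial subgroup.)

Group the elements of G by the cyclic subgroup they generate; each cyclic subgroup of order d accounts for φ(d) elements.
Cyclic subgroups by order — order 1: 1; order 2: 3; order 3: 4; order 6: 12.
Total: 20.

20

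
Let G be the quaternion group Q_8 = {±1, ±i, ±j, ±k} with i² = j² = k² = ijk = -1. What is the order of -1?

Computing powers of -1: the smallest k with (-1)^k = e is k = 2.

2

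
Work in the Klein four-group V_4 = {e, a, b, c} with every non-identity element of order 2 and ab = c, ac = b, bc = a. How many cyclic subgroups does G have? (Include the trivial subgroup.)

4

A cyclic subgroup of order d is generated by each of its φ(d) elements of order d, so the cyclic subgroups of order d number (#elements of order d)/φ(d).
Cyclic subgroups by order — order 1: 1; order 2: 3.
Total: 4.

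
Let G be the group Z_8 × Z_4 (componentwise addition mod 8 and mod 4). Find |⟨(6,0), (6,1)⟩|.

|⟨(6,0)⟩| = 4 and |⟨(6,1)⟩| = 4, so |H| is a multiple of lcm(4, 4) = 4 and divides |G| = 32.
Closing under the operation: H = {(0,0), (0,1), (0,2), (0,3), (2,0), (2,1), (2,2), (2,3), (4,0), (4,1), (4,2), (4,3), (6,0), (6,1), (6,2), (6,3)}, so |H| = 16.

16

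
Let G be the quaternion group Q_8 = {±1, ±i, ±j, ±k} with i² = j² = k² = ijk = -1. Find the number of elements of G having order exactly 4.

6

The elements of order 4 are: i, -i, j, -j, k, -k.
That's 6.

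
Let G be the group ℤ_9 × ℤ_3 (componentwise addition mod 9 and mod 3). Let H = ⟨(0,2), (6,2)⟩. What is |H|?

|⟨(0,2)⟩| = 3 and |⟨(6,2)⟩| = 3, so |H| is a multiple of lcm(3, 3) = 3 and divides |G| = 27.
Closing under the operation: H = {(0,0), (0,1), (0,2), (3,0), (3,1), (3,2), (6,0), (6,1), (6,2)}, so |H| = 9.

9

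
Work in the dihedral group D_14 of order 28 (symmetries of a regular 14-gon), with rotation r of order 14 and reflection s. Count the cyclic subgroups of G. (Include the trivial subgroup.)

A cyclic subgroup of order d is generated by each of its φ(d) elements of order d, so the cyclic subgroups of order d number (#elements of order d)/φ(d).
Cyclic subgroups by order — order 1: 1; order 2: 15; order 7: 1; order 14: 1.
Total: 18.

18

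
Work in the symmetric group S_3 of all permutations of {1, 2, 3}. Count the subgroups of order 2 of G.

3

|G| = 6 and 2 | 6, so subgroups of order 2 are possible by Lagrange.
The subgroups of order 2 are: {e, (1 2)}; {e, (1 3)}; {e, (2 3)}.
So G has 3 subgroups of order 2.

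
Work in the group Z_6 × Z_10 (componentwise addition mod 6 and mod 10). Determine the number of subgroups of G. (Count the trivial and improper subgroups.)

|G| = 60, so by Lagrange every subgroup order divides 60. Divisors: 1, 2, 3, 4, 5, 6, 10, 12, 15, 20, 30, 60.
Subgroups by order — order 1: 1; order 2: 3; order 3: 1; order 4: 1; order 5: 1; order 6: 3; order 10: 3; order 12: 1; order 15: 1; order 20: 1; order 30: 3; order 60: 1.
Total: 1 + 3 + 1 + 1 + 1 + 3 + 3 + 1 + 1 + 1 + 3 + 1 = 20.

20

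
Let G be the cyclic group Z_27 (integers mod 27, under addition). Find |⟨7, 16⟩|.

27

|⟨7⟩| = 27 and |⟨16⟩| = 27, so |H| is a multiple of lcm(27, 27) = 27 and divides |G| = 27.
Closing {7, 16} under the group operation gives all of G, so |H| = 27.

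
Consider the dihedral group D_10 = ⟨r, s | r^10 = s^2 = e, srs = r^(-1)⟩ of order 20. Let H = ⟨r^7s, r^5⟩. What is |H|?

4

|⟨r^7s⟩| = 2 and |⟨r^5⟩| = 2, so |H| is a multiple of lcm(2, 2) = 2 and divides |G| = 20.
Closing under the operation: H = {e, r^5, r^2s, r^7s}, so |H| = 4.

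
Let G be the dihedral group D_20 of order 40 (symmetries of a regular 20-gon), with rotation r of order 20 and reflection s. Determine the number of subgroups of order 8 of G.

|G| = 40 and 8 | 40, so subgroups of order 8 are possible by Lagrange.
The subgroups of order 8 are: {e, r^5, r^10, r^15, s, r^5s, r^10s, r^15s}; {e, r^5, r^10, r^15, rs, r^6s, r^11s, r^16s}; {e, r^5, r^10, r^15, r^2s, r^7s, r^12s, r^17s}; {e, r^5, r^10, r^15, r^3s, r^8s, r^13s, r^18s}; … (5 in all).
So G has 5 subgroups of order 8.

5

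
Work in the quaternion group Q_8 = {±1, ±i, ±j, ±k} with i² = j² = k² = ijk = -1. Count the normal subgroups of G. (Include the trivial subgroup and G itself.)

6

G has 6 subgroups. Checking conjugation-invariance by order — order 1: 1/1 normal; order 2: 1/1 normal; order 4: 3/3 normal; order 8: 1/1 normal.
Total normal subgroups: 6.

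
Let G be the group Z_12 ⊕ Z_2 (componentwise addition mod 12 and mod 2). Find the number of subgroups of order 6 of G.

|G| = 24 and 6 | 24, so subgroups of order 6 are possible by Lagrange.
The subgroups of order 6 are: {(0,0), (0,1), (4,0), (4,1), (8,0), (8,1)}; {(0,0), (2,0), (4,0), (6,0), (8,0), (10,0)}; {(0,0), (2,1), (4,0), (6,1), (8,0), (10,1)}.
So G has 3 subgroups of order 6.

3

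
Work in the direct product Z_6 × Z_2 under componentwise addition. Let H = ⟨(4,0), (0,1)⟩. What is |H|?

6

|⟨(4,0)⟩| = 3 and |⟨(0,1)⟩| = 2, so |H| is a multiple of lcm(3, 2) = 6 and divides |G| = 12.
Closing under the operation: H = {(0,0), (0,1), (2,0), (2,1), (4,0), (4,1)}, so |H| = 6.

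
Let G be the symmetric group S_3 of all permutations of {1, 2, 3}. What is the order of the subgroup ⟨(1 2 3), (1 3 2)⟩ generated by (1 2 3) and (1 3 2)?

3

|⟨(1 2 3)⟩| = 3 and |⟨(1 3 2)⟩| = 3, so |H| is a multiple of lcm(3, 3) = 3 and divides |G| = 6.
Closing under the operation: H = {e, (1 2 3), (1 3 2)}, so |H| = 3.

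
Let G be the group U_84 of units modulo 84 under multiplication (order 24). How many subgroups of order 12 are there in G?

|G| = 24 and 12 | 24, so subgroups of order 12 are possible by Lagrange.
The subgroups of order 12 are: {1, 11, 13, 23, 25, 37, 47, 59, 61, 71, 73, 83}; {1, 5, 11, 17, 19, 23, 25, 31, 37, 41, 55, 71}; {1, 11, 23, 25, 29, 37, 43, 53, 65, 67, 71, 79}; {1, 5, 13, 17, 25, 29, 37, 41, 53, 61, 65, 73}; … (7 in all).
So G has 7 subgroups of order 12.

7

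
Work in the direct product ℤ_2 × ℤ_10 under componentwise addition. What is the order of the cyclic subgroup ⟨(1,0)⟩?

The order of (1,0) in Z_2 × Z_10 is lcm(ord(1) in Z_2, ord(0) in Z_10).
ord(1) = 2 and ord(0) = 1, so |⟨(1,0)⟩| = lcm(2, 1) = 2.

2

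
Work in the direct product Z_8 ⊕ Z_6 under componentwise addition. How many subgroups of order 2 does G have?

3

|G| = 48 and 2 | 48, so subgroups of order 2 are possible by Lagrange.
The subgroups of order 2 are: {(0,0), (0,3)}; {(0,0), (4,0)}; {(0,0), (4,3)}.
So G has 3 subgroups of order 2.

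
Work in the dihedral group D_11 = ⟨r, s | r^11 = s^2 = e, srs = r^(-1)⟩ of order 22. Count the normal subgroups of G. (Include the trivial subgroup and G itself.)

3

G has 14 subgroups. Checking conjugation-invariance by order — order 1: 1/1 normal; order 2: 0/11 normal; order 11: 1/1 normal; order 22: 1/1 normal.
Total normal subgroups: 3.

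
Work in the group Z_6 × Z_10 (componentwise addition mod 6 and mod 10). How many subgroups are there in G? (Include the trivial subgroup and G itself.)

|G| = 60, so by Lagrange every subgroup order divides 60. Divisors: 1, 2, 3, 4, 5, 6, 10, 12, 15, 20, 30, 60.
Subgroups by order — order 1: 1; order 2: 3; order 3: 1; order 4: 1; order 5: 1; order 6: 3; order 10: 3; order 12: 1; order 15: 1; order 20: 1; order 30: 3; order 60: 1.
Total: 1 + 3 + 1 + 1 + 1 + 3 + 3 + 1 + 1 + 1 + 3 + 1 = 20.

20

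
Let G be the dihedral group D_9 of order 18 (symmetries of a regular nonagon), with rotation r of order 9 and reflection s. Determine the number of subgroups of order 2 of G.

9

|G| = 18 and 2 | 18, so subgroups of order 2 are possible by Lagrange.
The subgroups of order 2 are: {e, r^2s}; {e, r^3s}; {e, r^4s}; {e, r^5s}; … (9 in all).
So G has 9 subgroups of order 2.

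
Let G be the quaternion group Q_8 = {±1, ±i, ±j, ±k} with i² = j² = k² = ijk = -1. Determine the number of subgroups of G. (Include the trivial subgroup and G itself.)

|G| = 8, so by Lagrange every subgroup order divides 8. Divisors: 1, 2, 4, 8.
Subgroups by order — order 1: 1; order 2: 1; order 4: 3; order 8: 1.
Total: 1 + 1 + 3 + 1 = 6.

6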